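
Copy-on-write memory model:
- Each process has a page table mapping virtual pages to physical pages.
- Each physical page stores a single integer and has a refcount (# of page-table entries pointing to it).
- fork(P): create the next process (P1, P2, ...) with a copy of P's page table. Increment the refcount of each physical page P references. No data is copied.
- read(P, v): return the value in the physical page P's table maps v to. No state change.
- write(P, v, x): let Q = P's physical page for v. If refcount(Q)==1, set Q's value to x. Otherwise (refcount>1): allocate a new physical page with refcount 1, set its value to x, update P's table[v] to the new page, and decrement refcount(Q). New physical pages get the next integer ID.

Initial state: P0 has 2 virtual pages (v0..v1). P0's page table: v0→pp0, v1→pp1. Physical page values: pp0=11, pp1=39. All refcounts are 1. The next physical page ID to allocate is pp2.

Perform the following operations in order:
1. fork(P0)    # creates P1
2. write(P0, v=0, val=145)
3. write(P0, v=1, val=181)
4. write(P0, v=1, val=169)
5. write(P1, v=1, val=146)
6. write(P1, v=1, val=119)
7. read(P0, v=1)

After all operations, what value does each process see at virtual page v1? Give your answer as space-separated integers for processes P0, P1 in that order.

Answer: 169 119

Derivation:
Op 1: fork(P0) -> P1. 2 ppages; refcounts: pp0:2 pp1:2
Op 2: write(P0, v0, 145). refcount(pp0)=2>1 -> COPY to pp2. 3 ppages; refcounts: pp0:1 pp1:2 pp2:1
Op 3: write(P0, v1, 181). refcount(pp1)=2>1 -> COPY to pp3. 4 ppages; refcounts: pp0:1 pp1:1 pp2:1 pp3:1
Op 4: write(P0, v1, 169). refcount(pp3)=1 -> write in place. 4 ppages; refcounts: pp0:1 pp1:1 pp2:1 pp3:1
Op 5: write(P1, v1, 146). refcount(pp1)=1 -> write in place. 4 ppages; refcounts: pp0:1 pp1:1 pp2:1 pp3:1
Op 6: write(P1, v1, 119). refcount(pp1)=1 -> write in place. 4 ppages; refcounts: pp0:1 pp1:1 pp2:1 pp3:1
Op 7: read(P0, v1) -> 169. No state change.
P0: v1 -> pp3 = 169
P1: v1 -> pp1 = 119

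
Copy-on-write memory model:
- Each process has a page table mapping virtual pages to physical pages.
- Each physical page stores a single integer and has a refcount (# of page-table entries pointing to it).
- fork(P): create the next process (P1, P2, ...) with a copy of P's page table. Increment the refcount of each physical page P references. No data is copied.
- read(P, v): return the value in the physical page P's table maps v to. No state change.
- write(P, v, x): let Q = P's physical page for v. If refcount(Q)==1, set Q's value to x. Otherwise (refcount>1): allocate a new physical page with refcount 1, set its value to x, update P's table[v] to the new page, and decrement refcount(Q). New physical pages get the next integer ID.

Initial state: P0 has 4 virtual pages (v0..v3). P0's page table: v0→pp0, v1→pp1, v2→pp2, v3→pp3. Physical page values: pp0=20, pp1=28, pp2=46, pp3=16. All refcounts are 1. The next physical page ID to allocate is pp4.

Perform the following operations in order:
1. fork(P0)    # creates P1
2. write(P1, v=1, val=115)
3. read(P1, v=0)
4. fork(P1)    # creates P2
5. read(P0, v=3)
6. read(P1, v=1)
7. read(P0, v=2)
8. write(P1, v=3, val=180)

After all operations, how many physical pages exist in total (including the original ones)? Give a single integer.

Answer: 6

Derivation:
Op 1: fork(P0) -> P1. 4 ppages; refcounts: pp0:2 pp1:2 pp2:2 pp3:2
Op 2: write(P1, v1, 115). refcount(pp1)=2>1 -> COPY to pp4. 5 ppages; refcounts: pp0:2 pp1:1 pp2:2 pp3:2 pp4:1
Op 3: read(P1, v0) -> 20. No state change.
Op 4: fork(P1) -> P2. 5 ppages; refcounts: pp0:3 pp1:1 pp2:3 pp3:3 pp4:2
Op 5: read(P0, v3) -> 16. No state change.
Op 6: read(P1, v1) -> 115. No state change.
Op 7: read(P0, v2) -> 46. No state change.
Op 8: write(P1, v3, 180). refcount(pp3)=3>1 -> COPY to pp5. 6 ppages; refcounts: pp0:3 pp1:1 pp2:3 pp3:2 pp4:2 pp5:1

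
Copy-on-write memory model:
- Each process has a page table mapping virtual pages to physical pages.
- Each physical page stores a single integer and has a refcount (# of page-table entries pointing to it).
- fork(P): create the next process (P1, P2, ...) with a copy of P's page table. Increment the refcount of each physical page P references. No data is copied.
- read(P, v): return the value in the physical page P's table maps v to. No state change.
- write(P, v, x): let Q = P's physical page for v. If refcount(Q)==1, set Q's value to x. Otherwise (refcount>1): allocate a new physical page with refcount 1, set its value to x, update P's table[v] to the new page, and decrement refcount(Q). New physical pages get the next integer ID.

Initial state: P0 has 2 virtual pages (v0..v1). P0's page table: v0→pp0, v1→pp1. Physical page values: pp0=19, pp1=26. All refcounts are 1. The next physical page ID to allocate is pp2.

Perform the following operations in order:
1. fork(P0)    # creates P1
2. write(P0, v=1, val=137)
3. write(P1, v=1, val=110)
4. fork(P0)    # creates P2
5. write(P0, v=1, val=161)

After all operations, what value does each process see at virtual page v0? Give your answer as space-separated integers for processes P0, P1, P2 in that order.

Op 1: fork(P0) -> P1. 2 ppages; refcounts: pp0:2 pp1:2
Op 2: write(P0, v1, 137). refcount(pp1)=2>1 -> COPY to pp2. 3 ppages; refcounts: pp0:2 pp1:1 pp2:1
Op 3: write(P1, v1, 110). refcount(pp1)=1 -> write in place. 3 ppages; refcounts: pp0:2 pp1:1 pp2:1
Op 4: fork(P0) -> P2. 3 ppages; refcounts: pp0:3 pp1:1 pp2:2
Op 5: write(P0, v1, 161). refcount(pp2)=2>1 -> COPY to pp3. 4 ppages; refcounts: pp0:3 pp1:1 pp2:1 pp3:1
P0: v0 -> pp0 = 19
P1: v0 -> pp0 = 19
P2: v0 -> pp0 = 19

Answer: 19 19 19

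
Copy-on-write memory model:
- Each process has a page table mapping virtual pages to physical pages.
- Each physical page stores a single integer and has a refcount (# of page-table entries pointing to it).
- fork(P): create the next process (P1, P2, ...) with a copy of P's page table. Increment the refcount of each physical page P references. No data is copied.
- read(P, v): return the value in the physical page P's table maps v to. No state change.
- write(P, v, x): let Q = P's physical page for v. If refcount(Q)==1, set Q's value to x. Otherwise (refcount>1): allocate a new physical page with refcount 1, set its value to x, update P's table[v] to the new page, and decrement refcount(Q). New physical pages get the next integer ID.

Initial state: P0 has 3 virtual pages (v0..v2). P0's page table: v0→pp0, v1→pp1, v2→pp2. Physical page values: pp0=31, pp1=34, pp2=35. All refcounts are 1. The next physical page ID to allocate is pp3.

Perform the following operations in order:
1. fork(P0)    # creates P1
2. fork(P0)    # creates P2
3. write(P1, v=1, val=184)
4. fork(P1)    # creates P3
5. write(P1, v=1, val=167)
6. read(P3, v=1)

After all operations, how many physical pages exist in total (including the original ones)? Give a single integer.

Answer: 5

Derivation:
Op 1: fork(P0) -> P1. 3 ppages; refcounts: pp0:2 pp1:2 pp2:2
Op 2: fork(P0) -> P2. 3 ppages; refcounts: pp0:3 pp1:3 pp2:3
Op 3: write(P1, v1, 184). refcount(pp1)=3>1 -> COPY to pp3. 4 ppages; refcounts: pp0:3 pp1:2 pp2:3 pp3:1
Op 4: fork(P1) -> P3. 4 ppages; refcounts: pp0:4 pp1:2 pp2:4 pp3:2
Op 5: write(P1, v1, 167). refcount(pp3)=2>1 -> COPY to pp4. 5 ppages; refcounts: pp0:4 pp1:2 pp2:4 pp3:1 pp4:1
Op 6: read(P3, v1) -> 184. No state change.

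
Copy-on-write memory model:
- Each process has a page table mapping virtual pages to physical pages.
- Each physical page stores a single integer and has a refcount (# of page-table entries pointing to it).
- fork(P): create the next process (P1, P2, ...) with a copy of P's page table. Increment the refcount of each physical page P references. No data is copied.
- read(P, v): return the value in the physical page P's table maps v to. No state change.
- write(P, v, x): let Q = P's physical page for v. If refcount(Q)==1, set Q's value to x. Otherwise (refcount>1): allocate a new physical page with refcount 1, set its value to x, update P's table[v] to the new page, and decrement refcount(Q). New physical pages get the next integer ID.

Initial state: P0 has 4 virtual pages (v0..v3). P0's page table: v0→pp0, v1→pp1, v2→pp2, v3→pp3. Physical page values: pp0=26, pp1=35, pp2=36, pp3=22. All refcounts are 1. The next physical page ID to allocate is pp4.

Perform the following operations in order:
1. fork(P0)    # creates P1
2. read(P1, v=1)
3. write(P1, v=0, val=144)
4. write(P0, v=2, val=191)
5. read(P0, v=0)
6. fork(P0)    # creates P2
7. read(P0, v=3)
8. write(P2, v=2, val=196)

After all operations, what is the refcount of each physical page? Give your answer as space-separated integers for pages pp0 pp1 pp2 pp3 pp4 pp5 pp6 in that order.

Answer: 2 3 1 3 1 1 1

Derivation:
Op 1: fork(P0) -> P1. 4 ppages; refcounts: pp0:2 pp1:2 pp2:2 pp3:2
Op 2: read(P1, v1) -> 35. No state change.
Op 3: write(P1, v0, 144). refcount(pp0)=2>1 -> COPY to pp4. 5 ppages; refcounts: pp0:1 pp1:2 pp2:2 pp3:2 pp4:1
Op 4: write(P0, v2, 191). refcount(pp2)=2>1 -> COPY to pp5. 6 ppages; refcounts: pp0:1 pp1:2 pp2:1 pp3:2 pp4:1 pp5:1
Op 5: read(P0, v0) -> 26. No state change.
Op 6: fork(P0) -> P2. 6 ppages; refcounts: pp0:2 pp1:3 pp2:1 pp3:3 pp4:1 pp5:2
Op 7: read(P0, v3) -> 22. No state change.
Op 8: write(P2, v2, 196). refcount(pp5)=2>1 -> COPY to pp6. 7 ppages; refcounts: pp0:2 pp1:3 pp2:1 pp3:3 pp4:1 pp5:1 pp6:1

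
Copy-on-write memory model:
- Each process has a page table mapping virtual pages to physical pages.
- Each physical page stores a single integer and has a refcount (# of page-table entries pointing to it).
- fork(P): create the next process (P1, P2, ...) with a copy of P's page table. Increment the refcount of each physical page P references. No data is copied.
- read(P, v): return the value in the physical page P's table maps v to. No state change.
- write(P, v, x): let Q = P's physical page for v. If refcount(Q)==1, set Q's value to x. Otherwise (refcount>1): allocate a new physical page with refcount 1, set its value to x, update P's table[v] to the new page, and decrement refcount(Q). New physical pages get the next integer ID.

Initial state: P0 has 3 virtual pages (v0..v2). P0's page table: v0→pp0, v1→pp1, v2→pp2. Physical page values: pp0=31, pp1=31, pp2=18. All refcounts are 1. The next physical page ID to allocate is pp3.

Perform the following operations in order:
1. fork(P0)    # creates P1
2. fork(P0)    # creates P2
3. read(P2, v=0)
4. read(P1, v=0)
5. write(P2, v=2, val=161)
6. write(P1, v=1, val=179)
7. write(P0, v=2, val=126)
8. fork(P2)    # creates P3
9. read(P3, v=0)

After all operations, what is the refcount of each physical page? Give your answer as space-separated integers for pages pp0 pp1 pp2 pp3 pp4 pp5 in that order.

Answer: 4 3 1 2 1 1

Derivation:
Op 1: fork(P0) -> P1. 3 ppages; refcounts: pp0:2 pp1:2 pp2:2
Op 2: fork(P0) -> P2. 3 ppages; refcounts: pp0:3 pp1:3 pp2:3
Op 3: read(P2, v0) -> 31. No state change.
Op 4: read(P1, v0) -> 31. No state change.
Op 5: write(P2, v2, 161). refcount(pp2)=3>1 -> COPY to pp3. 4 ppages; refcounts: pp0:3 pp1:3 pp2:2 pp3:1
Op 6: write(P1, v1, 179). refcount(pp1)=3>1 -> COPY to pp4. 5 ppages; refcounts: pp0:3 pp1:2 pp2:2 pp3:1 pp4:1
Op 7: write(P0, v2, 126). refcount(pp2)=2>1 -> COPY to pp5. 6 ppages; refcounts: pp0:3 pp1:2 pp2:1 pp3:1 pp4:1 pp5:1
Op 8: fork(P2) -> P3. 6 ppages; refcounts: pp0:4 pp1:3 pp2:1 pp3:2 pp4:1 pp5:1
Op 9: read(P3, v0) -> 31. No state change.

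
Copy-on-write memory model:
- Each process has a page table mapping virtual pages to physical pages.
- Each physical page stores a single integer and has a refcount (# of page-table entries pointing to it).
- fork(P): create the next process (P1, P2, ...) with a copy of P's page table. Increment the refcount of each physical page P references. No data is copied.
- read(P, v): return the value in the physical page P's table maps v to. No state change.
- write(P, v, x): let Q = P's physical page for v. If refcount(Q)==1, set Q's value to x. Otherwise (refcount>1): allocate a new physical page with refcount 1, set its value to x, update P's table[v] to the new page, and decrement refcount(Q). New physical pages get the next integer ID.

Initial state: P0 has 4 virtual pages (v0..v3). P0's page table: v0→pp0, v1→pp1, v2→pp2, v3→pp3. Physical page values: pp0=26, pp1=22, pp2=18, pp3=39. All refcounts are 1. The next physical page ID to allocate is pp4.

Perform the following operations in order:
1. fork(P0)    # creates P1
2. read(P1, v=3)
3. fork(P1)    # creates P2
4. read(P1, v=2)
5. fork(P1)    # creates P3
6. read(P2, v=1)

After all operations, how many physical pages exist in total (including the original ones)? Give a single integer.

Op 1: fork(P0) -> P1. 4 ppages; refcounts: pp0:2 pp1:2 pp2:2 pp3:2
Op 2: read(P1, v3) -> 39. No state change.
Op 3: fork(P1) -> P2. 4 ppages; refcounts: pp0:3 pp1:3 pp2:3 pp3:3
Op 4: read(P1, v2) -> 18. No state change.
Op 5: fork(P1) -> P3. 4 ppages; refcounts: pp0:4 pp1:4 pp2:4 pp3:4
Op 6: read(P2, v1) -> 22. No state change.

Answer: 4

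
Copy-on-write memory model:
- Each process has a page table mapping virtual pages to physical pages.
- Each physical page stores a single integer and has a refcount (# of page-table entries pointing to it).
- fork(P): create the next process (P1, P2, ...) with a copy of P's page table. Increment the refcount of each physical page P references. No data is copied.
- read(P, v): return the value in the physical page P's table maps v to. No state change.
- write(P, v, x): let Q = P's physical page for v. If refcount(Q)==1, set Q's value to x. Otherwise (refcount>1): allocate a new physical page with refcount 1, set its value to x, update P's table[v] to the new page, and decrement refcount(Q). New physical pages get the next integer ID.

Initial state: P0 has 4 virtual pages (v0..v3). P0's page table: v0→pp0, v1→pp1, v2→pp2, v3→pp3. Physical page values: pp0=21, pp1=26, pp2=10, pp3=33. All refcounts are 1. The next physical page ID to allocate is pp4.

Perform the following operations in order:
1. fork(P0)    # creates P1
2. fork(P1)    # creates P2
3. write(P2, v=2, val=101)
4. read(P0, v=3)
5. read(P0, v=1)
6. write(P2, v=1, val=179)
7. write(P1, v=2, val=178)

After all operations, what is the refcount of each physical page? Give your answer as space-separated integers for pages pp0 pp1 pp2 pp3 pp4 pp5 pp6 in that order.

Answer: 3 2 1 3 1 1 1

Derivation:
Op 1: fork(P0) -> P1. 4 ppages; refcounts: pp0:2 pp1:2 pp2:2 pp3:2
Op 2: fork(P1) -> P2. 4 ppages; refcounts: pp0:3 pp1:3 pp2:3 pp3:3
Op 3: write(P2, v2, 101). refcount(pp2)=3>1 -> COPY to pp4. 5 ppages; refcounts: pp0:3 pp1:3 pp2:2 pp3:3 pp4:1
Op 4: read(P0, v3) -> 33. No state change.
Op 5: read(P0, v1) -> 26. No state change.
Op 6: write(P2, v1, 179). refcount(pp1)=3>1 -> COPY to pp5. 6 ppages; refcounts: pp0:3 pp1:2 pp2:2 pp3:3 pp4:1 pp5:1
Op 7: write(P1, v2, 178). refcount(pp2)=2>1 -> COPY to pp6. 7 ppages; refcounts: pp0:3 pp1:2 pp2:1 pp3:3 pp4:1 pp5:1 pp6:1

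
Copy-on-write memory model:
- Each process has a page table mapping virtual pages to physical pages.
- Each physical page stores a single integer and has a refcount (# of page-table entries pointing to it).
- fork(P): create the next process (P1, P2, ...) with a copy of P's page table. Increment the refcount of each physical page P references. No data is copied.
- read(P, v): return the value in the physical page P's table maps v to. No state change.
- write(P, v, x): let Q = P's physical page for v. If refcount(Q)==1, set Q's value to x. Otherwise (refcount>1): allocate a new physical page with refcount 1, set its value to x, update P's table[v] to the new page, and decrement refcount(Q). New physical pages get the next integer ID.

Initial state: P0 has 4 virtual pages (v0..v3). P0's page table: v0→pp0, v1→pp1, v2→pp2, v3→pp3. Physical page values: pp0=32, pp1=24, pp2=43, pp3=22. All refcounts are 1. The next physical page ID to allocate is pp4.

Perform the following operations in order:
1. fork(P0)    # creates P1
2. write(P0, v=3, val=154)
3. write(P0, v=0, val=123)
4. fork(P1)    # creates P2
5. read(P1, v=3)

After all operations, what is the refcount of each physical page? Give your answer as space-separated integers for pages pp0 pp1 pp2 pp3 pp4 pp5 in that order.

Answer: 2 3 3 2 1 1

Derivation:
Op 1: fork(P0) -> P1. 4 ppages; refcounts: pp0:2 pp1:2 pp2:2 pp3:2
Op 2: write(P0, v3, 154). refcount(pp3)=2>1 -> COPY to pp4. 5 ppages; refcounts: pp0:2 pp1:2 pp2:2 pp3:1 pp4:1
Op 3: write(P0, v0, 123). refcount(pp0)=2>1 -> COPY to pp5. 6 ppages; refcounts: pp0:1 pp1:2 pp2:2 pp3:1 pp4:1 pp5:1
Op 4: fork(P1) -> P2. 6 ppages; refcounts: pp0:2 pp1:3 pp2:3 pp3:2 pp4:1 pp5:1
Op 5: read(P1, v3) -> 22. No state change.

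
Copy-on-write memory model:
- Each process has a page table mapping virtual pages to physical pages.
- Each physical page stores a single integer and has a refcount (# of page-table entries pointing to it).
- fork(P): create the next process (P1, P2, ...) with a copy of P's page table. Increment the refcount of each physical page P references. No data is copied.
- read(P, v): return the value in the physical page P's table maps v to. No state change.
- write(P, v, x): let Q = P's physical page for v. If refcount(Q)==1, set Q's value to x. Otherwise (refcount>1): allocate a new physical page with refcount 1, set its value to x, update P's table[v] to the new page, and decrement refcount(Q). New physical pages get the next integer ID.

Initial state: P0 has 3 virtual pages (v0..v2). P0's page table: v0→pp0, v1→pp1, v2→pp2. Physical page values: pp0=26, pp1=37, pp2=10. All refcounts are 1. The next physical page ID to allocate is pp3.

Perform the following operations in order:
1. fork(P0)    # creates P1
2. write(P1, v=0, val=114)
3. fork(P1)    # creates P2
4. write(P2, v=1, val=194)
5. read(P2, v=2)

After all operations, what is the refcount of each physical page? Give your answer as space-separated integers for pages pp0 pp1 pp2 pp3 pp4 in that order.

Op 1: fork(P0) -> P1. 3 ppages; refcounts: pp0:2 pp1:2 pp2:2
Op 2: write(P1, v0, 114). refcount(pp0)=2>1 -> COPY to pp3. 4 ppages; refcounts: pp0:1 pp1:2 pp2:2 pp3:1
Op 3: fork(P1) -> P2. 4 ppages; refcounts: pp0:1 pp1:3 pp2:3 pp3:2
Op 4: write(P2, v1, 194). refcount(pp1)=3>1 -> COPY to pp4. 5 ppages; refcounts: pp0:1 pp1:2 pp2:3 pp3:2 pp4:1
Op 5: read(P2, v2) -> 10. No state change.

Answer: 1 2 3 2 1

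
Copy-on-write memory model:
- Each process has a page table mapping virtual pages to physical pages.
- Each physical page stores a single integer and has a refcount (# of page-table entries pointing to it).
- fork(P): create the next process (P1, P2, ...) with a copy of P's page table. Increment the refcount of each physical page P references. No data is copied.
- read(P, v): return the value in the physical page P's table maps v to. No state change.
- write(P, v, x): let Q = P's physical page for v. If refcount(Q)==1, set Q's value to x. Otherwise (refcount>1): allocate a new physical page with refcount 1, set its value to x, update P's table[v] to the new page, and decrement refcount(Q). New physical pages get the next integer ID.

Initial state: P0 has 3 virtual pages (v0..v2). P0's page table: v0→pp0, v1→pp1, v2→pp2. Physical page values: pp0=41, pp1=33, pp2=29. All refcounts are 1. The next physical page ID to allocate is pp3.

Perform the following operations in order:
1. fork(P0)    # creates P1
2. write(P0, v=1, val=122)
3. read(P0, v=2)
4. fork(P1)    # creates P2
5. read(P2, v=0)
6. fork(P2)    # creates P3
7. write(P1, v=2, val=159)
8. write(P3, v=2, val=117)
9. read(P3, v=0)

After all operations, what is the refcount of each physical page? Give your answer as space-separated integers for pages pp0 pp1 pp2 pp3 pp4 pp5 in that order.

Answer: 4 3 2 1 1 1

Derivation:
Op 1: fork(P0) -> P1. 3 ppages; refcounts: pp0:2 pp1:2 pp2:2
Op 2: write(P0, v1, 122). refcount(pp1)=2>1 -> COPY to pp3. 4 ppages; refcounts: pp0:2 pp1:1 pp2:2 pp3:1
Op 3: read(P0, v2) -> 29. No state change.
Op 4: fork(P1) -> P2. 4 ppages; refcounts: pp0:3 pp1:2 pp2:3 pp3:1
Op 5: read(P2, v0) -> 41. No state change.
Op 6: fork(P2) -> P3. 4 ppages; refcounts: pp0:4 pp1:3 pp2:4 pp3:1
Op 7: write(P1, v2, 159). refcount(pp2)=4>1 -> COPY to pp4. 5 ppages; refcounts: pp0:4 pp1:3 pp2:3 pp3:1 pp4:1
Op 8: write(P3, v2, 117). refcount(pp2)=3>1 -> COPY to pp5. 6 ppages; refcounts: pp0:4 pp1:3 pp2:2 pp3:1 pp4:1 pp5:1
Op 9: read(P3, v0) -> 41. No state change.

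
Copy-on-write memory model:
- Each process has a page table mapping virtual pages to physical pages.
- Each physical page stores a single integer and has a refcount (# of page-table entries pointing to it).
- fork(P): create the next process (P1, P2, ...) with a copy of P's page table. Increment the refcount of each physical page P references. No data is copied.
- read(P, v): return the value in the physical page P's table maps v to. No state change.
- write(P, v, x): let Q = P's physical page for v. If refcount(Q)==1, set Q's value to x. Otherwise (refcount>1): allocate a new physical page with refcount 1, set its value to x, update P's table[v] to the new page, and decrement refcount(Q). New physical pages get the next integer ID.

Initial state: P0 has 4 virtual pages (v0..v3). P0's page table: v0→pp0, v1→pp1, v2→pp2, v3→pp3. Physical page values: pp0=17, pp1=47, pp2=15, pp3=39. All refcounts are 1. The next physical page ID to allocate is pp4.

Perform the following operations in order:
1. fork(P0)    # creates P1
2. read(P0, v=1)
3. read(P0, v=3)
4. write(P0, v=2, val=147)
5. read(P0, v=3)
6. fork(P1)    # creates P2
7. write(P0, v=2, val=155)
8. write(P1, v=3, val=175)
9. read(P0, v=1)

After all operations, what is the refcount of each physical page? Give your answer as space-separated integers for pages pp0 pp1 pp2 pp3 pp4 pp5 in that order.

Answer: 3 3 2 2 1 1

Derivation:
Op 1: fork(P0) -> P1. 4 ppages; refcounts: pp0:2 pp1:2 pp2:2 pp3:2
Op 2: read(P0, v1) -> 47. No state change.
Op 3: read(P0, v3) -> 39. No state change.
Op 4: write(P0, v2, 147). refcount(pp2)=2>1 -> COPY to pp4. 5 ppages; refcounts: pp0:2 pp1:2 pp2:1 pp3:2 pp4:1
Op 5: read(P0, v3) -> 39. No state change.
Op 6: fork(P1) -> P2. 5 ppages; refcounts: pp0:3 pp1:3 pp2:2 pp3:3 pp4:1
Op 7: write(P0, v2, 155). refcount(pp4)=1 -> write in place. 5 ppages; refcounts: pp0:3 pp1:3 pp2:2 pp3:3 pp4:1
Op 8: write(P1, v3, 175). refcount(pp3)=3>1 -> COPY to pp5. 6 ppages; refcounts: pp0:3 pp1:3 pp2:2 pp3:2 pp4:1 pp5:1
Op 9: read(P0, v1) -> 47. No state change.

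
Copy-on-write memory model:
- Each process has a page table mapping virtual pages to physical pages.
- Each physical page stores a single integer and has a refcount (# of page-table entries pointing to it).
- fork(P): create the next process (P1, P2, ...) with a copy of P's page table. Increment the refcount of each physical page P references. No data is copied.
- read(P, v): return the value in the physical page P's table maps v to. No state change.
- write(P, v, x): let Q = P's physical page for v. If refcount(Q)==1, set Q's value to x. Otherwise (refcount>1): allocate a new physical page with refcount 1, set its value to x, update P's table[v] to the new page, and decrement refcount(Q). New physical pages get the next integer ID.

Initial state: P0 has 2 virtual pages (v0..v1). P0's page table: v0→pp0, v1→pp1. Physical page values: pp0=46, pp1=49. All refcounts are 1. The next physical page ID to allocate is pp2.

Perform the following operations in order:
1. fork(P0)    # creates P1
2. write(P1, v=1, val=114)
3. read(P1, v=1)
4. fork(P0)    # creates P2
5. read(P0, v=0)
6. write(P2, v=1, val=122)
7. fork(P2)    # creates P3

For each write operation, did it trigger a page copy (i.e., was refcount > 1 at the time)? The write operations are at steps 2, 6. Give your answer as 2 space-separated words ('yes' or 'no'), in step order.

Op 1: fork(P0) -> P1. 2 ppages; refcounts: pp0:2 pp1:2
Op 2: write(P1, v1, 114). refcount(pp1)=2>1 -> COPY to pp2. 3 ppages; refcounts: pp0:2 pp1:1 pp2:1
Op 3: read(P1, v1) -> 114. No state change.
Op 4: fork(P0) -> P2. 3 ppages; refcounts: pp0:3 pp1:2 pp2:1
Op 5: read(P0, v0) -> 46. No state change.
Op 6: write(P2, v1, 122). refcount(pp1)=2>1 -> COPY to pp3. 4 ppages; refcounts: pp0:3 pp1:1 pp2:1 pp3:1
Op 7: fork(P2) -> P3. 4 ppages; refcounts: pp0:4 pp1:1 pp2:1 pp3:2

yes yes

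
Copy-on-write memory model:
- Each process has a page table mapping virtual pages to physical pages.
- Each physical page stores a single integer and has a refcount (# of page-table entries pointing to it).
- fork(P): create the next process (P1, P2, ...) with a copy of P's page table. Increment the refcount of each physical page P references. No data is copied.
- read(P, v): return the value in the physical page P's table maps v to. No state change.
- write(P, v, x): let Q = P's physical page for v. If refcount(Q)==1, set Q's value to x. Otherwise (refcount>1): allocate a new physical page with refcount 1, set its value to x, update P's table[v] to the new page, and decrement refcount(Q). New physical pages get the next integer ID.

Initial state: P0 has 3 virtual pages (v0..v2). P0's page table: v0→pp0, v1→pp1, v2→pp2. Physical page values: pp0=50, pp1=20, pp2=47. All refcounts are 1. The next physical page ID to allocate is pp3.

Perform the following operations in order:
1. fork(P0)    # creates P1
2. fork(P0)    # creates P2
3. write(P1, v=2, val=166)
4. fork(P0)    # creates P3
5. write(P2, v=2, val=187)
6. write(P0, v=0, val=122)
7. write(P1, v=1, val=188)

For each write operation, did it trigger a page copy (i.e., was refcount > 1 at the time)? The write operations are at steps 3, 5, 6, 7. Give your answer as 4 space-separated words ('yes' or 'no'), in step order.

Op 1: fork(P0) -> P1. 3 ppages; refcounts: pp0:2 pp1:2 pp2:2
Op 2: fork(P0) -> P2. 3 ppages; refcounts: pp0:3 pp1:3 pp2:3
Op 3: write(P1, v2, 166). refcount(pp2)=3>1 -> COPY to pp3. 4 ppages; refcounts: pp0:3 pp1:3 pp2:2 pp3:1
Op 4: fork(P0) -> P3. 4 ppages; refcounts: pp0:4 pp1:4 pp2:3 pp3:1
Op 5: write(P2, v2, 187). refcount(pp2)=3>1 -> COPY to pp4. 5 ppages; refcounts: pp0:4 pp1:4 pp2:2 pp3:1 pp4:1
Op 6: write(P0, v0, 122). refcount(pp0)=4>1 -> COPY to pp5. 6 ppages; refcounts: pp0:3 pp1:4 pp2:2 pp3:1 pp4:1 pp5:1
Op 7: write(P1, v1, 188). refcount(pp1)=4>1 -> COPY to pp6. 7 ppages; refcounts: pp0:3 pp1:3 pp2:2 pp3:1 pp4:1 pp5:1 pp6:1

yes yes yes yes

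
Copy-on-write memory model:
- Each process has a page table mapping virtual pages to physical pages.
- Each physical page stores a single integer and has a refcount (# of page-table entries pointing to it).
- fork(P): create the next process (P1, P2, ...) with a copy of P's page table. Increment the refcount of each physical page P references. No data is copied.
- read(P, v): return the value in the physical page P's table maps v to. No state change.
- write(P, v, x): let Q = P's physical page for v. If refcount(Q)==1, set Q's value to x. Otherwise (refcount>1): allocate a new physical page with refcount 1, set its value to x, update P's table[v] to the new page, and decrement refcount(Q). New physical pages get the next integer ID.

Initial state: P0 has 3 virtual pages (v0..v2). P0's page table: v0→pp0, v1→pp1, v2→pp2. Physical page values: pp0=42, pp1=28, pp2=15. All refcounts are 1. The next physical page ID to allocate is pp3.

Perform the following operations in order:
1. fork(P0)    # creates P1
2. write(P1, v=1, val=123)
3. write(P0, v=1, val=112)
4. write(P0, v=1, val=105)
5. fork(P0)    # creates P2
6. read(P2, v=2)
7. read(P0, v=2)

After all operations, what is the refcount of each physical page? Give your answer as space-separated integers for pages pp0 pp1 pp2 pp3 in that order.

Op 1: fork(P0) -> P1. 3 ppages; refcounts: pp0:2 pp1:2 pp2:2
Op 2: write(P1, v1, 123). refcount(pp1)=2>1 -> COPY to pp3. 4 ppages; refcounts: pp0:2 pp1:1 pp2:2 pp3:1
Op 3: write(P0, v1, 112). refcount(pp1)=1 -> write in place. 4 ppages; refcounts: pp0:2 pp1:1 pp2:2 pp3:1
Op 4: write(P0, v1, 105). refcount(pp1)=1 -> write in place. 4 ppages; refcounts: pp0:2 pp1:1 pp2:2 pp3:1
Op 5: fork(P0) -> P2. 4 ppages; refcounts: pp0:3 pp1:2 pp2:3 pp3:1
Op 6: read(P2, v2) -> 15. No state change.
Op 7: read(P0, v2) -> 15. No state change.

Answer: 3 2 3 1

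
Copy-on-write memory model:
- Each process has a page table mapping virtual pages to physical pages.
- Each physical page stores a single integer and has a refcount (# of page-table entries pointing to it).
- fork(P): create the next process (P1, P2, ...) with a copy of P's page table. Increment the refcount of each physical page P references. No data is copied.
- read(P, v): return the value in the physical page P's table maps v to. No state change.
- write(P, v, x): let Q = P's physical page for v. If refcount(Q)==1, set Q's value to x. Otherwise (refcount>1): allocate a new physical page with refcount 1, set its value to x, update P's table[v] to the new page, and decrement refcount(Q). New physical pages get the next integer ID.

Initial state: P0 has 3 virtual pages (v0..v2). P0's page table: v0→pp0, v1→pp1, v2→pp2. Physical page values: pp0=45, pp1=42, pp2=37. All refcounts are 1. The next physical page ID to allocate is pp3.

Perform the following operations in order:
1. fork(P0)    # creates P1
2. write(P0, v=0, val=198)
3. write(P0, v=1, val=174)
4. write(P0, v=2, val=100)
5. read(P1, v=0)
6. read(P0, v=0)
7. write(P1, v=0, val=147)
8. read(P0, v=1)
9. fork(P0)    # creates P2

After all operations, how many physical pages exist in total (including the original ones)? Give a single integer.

Answer: 6

Derivation:
Op 1: fork(P0) -> P1. 3 ppages; refcounts: pp0:2 pp1:2 pp2:2
Op 2: write(P0, v0, 198). refcount(pp0)=2>1 -> COPY to pp3. 4 ppages; refcounts: pp0:1 pp1:2 pp2:2 pp3:1
Op 3: write(P0, v1, 174). refcount(pp1)=2>1 -> COPY to pp4. 5 ppages; refcounts: pp0:1 pp1:1 pp2:2 pp3:1 pp4:1
Op 4: write(P0, v2, 100). refcount(pp2)=2>1 -> COPY to pp5. 6 ppages; refcounts: pp0:1 pp1:1 pp2:1 pp3:1 pp4:1 pp5:1
Op 5: read(P1, v0) -> 45. No state change.
Op 6: read(P0, v0) -> 198. No state change.
Op 7: write(P1, v0, 147). refcount(pp0)=1 -> write in place. 6 ppages; refcounts: pp0:1 pp1:1 pp2:1 pp3:1 pp4:1 pp5:1
Op 8: read(P0, v1) -> 174. No state change.
Op 9: fork(P0) -> P2. 6 ppages; refcounts: pp0:1 pp1:1 pp2:1 pp3:2 pp4:2 pp5:2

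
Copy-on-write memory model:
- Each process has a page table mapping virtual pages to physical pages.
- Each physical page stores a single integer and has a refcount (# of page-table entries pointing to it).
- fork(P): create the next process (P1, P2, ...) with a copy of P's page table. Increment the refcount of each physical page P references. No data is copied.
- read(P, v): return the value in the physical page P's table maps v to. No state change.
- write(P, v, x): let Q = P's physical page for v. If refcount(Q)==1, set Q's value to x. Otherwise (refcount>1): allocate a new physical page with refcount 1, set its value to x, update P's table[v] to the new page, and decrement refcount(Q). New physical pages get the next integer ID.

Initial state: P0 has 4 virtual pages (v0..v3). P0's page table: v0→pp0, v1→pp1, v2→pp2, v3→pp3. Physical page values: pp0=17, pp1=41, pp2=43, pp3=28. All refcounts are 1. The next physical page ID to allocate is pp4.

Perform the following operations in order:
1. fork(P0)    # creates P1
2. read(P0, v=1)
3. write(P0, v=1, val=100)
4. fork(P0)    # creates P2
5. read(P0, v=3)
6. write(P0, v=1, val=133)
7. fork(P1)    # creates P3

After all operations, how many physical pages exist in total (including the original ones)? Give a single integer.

Answer: 6

Derivation:
Op 1: fork(P0) -> P1. 4 ppages; refcounts: pp0:2 pp1:2 pp2:2 pp3:2
Op 2: read(P0, v1) -> 41. No state change.
Op 3: write(P0, v1, 100). refcount(pp1)=2>1 -> COPY to pp4. 5 ppages; refcounts: pp0:2 pp1:1 pp2:2 pp3:2 pp4:1
Op 4: fork(P0) -> P2. 5 ppages; refcounts: pp0:3 pp1:1 pp2:3 pp3:3 pp4:2
Op 5: read(P0, v3) -> 28. No state change.
Op 6: write(P0, v1, 133). refcount(pp4)=2>1 -> COPY to pp5. 6 ppages; refcounts: pp0:3 pp1:1 pp2:3 pp3:3 pp4:1 pp5:1
Op 7: fork(P1) -> P3. 6 ppages; refcounts: pp0:4 pp1:2 pp2:4 pp3:4 pp4:1 pp5:1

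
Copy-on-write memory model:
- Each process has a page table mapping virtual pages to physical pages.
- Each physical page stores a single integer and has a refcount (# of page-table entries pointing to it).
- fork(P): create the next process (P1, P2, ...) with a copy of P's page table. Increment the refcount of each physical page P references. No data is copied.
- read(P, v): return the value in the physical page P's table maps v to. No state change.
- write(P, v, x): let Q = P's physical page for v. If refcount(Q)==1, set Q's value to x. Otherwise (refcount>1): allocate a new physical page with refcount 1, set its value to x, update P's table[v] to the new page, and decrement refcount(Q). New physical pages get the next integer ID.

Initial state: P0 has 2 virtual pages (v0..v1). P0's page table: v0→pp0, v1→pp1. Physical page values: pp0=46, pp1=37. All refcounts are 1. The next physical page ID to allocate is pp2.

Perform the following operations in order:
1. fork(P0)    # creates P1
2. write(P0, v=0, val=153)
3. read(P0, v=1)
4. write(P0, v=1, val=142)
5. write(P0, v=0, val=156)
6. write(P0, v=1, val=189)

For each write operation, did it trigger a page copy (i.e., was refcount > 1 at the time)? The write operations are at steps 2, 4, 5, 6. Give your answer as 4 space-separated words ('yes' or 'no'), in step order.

Op 1: fork(P0) -> P1. 2 ppages; refcounts: pp0:2 pp1:2
Op 2: write(P0, v0, 153). refcount(pp0)=2>1 -> COPY to pp2. 3 ppages; refcounts: pp0:1 pp1:2 pp2:1
Op 3: read(P0, v1) -> 37. No state change.
Op 4: write(P0, v1, 142). refcount(pp1)=2>1 -> COPY to pp3. 4 ppages; refcounts: pp0:1 pp1:1 pp2:1 pp3:1
Op 5: write(P0, v0, 156). refcount(pp2)=1 -> write in place. 4 ppages; refcounts: pp0:1 pp1:1 pp2:1 pp3:1
Op 6: write(P0, v1, 189). refcount(pp3)=1 -> write in place. 4 ppages; refcounts: pp0:1 pp1:1 pp2:1 pp3:1

yes yes no no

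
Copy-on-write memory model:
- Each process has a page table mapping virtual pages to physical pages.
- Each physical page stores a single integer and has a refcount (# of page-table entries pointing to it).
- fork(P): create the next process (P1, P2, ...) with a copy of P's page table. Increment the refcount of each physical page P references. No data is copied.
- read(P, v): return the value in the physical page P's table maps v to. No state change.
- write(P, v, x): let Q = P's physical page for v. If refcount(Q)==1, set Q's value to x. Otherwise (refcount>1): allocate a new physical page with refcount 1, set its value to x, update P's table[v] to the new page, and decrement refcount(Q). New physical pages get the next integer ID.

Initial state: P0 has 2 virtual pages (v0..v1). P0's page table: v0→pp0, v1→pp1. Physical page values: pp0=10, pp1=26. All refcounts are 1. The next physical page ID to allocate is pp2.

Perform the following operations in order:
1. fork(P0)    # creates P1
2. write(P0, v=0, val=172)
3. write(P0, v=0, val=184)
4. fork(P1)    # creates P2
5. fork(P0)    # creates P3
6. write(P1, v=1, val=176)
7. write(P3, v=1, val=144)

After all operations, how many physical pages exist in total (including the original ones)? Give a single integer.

Answer: 5

Derivation:
Op 1: fork(P0) -> P1. 2 ppages; refcounts: pp0:2 pp1:2
Op 2: write(P0, v0, 172). refcount(pp0)=2>1 -> COPY to pp2. 3 ppages; refcounts: pp0:1 pp1:2 pp2:1
Op 3: write(P0, v0, 184). refcount(pp2)=1 -> write in place. 3 ppages; refcounts: pp0:1 pp1:2 pp2:1
Op 4: fork(P1) -> P2. 3 ppages; refcounts: pp0:2 pp1:3 pp2:1
Op 5: fork(P0) -> P3. 3 ppages; refcounts: pp0:2 pp1:4 pp2:2
Op 6: write(P1, v1, 176). refcount(pp1)=4>1 -> COPY to pp3. 4 ppages; refcounts: pp0:2 pp1:3 pp2:2 pp3:1
Op 7: write(P3, v1, 144). refcount(pp1)=3>1 -> COPY to pp4. 5 ppages; refcounts: pp0:2 pp1:2 pp2:2 pp3:1 pp4:1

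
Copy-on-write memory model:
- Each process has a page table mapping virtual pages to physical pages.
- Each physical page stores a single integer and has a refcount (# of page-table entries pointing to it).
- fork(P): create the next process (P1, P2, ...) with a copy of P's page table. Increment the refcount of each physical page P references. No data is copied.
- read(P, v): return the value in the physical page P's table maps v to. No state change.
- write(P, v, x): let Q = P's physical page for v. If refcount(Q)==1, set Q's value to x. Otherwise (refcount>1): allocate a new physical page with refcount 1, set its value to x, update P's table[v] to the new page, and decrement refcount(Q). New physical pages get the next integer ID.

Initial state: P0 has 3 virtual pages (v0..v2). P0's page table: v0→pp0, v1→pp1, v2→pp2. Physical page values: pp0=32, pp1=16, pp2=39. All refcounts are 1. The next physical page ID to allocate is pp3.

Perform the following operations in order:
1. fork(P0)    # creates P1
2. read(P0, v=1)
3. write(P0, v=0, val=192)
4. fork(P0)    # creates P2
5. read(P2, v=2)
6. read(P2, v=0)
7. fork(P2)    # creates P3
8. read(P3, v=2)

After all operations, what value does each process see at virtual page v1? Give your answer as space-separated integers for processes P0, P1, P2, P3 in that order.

Answer: 16 16 16 16

Derivation:
Op 1: fork(P0) -> P1. 3 ppages; refcounts: pp0:2 pp1:2 pp2:2
Op 2: read(P0, v1) -> 16. No state change.
Op 3: write(P0, v0, 192). refcount(pp0)=2>1 -> COPY to pp3. 4 ppages; refcounts: pp0:1 pp1:2 pp2:2 pp3:1
Op 4: fork(P0) -> P2. 4 ppages; refcounts: pp0:1 pp1:3 pp2:3 pp3:2
Op 5: read(P2, v2) -> 39. No state change.
Op 6: read(P2, v0) -> 192. No state change.
Op 7: fork(P2) -> P3. 4 ppages; refcounts: pp0:1 pp1:4 pp2:4 pp3:3
Op 8: read(P3, v2) -> 39. No state change.
P0: v1 -> pp1 = 16
P1: v1 -> pp1 = 16
P2: v1 -> pp1 = 16
P3: v1 -> pp1 = 16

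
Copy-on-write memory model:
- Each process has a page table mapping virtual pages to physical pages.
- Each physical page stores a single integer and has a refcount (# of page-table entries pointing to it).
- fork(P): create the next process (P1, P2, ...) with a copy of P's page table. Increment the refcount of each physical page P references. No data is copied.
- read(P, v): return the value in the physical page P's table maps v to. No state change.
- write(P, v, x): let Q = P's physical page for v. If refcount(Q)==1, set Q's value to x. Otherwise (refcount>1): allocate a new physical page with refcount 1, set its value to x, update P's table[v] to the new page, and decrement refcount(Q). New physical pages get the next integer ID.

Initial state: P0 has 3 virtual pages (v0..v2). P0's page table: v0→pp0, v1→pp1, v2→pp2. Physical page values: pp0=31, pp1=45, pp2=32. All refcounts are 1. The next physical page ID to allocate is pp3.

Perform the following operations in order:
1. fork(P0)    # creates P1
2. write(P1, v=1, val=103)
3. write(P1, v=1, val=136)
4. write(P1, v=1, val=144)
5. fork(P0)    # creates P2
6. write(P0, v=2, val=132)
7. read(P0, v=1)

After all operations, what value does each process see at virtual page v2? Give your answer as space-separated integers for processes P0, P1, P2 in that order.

Op 1: fork(P0) -> P1. 3 ppages; refcounts: pp0:2 pp1:2 pp2:2
Op 2: write(P1, v1, 103). refcount(pp1)=2>1 -> COPY to pp3. 4 ppages; refcounts: pp0:2 pp1:1 pp2:2 pp3:1
Op 3: write(P1, v1, 136). refcount(pp3)=1 -> write in place. 4 ppages; refcounts: pp0:2 pp1:1 pp2:2 pp3:1
Op 4: write(P1, v1, 144). refcount(pp3)=1 -> write in place. 4 ppages; refcounts: pp0:2 pp1:1 pp2:2 pp3:1
Op 5: fork(P0) -> P2. 4 ppages; refcounts: pp0:3 pp1:2 pp2:3 pp3:1
Op 6: write(P0, v2, 132). refcount(pp2)=3>1 -> COPY to pp4. 5 ppages; refcounts: pp0:3 pp1:2 pp2:2 pp3:1 pp4:1
Op 7: read(P0, v1) -> 45. No state change.
P0: v2 -> pp4 = 132
P1: v2 -> pp2 = 32
P2: v2 -> pp2 = 32

Answer: 132 32 32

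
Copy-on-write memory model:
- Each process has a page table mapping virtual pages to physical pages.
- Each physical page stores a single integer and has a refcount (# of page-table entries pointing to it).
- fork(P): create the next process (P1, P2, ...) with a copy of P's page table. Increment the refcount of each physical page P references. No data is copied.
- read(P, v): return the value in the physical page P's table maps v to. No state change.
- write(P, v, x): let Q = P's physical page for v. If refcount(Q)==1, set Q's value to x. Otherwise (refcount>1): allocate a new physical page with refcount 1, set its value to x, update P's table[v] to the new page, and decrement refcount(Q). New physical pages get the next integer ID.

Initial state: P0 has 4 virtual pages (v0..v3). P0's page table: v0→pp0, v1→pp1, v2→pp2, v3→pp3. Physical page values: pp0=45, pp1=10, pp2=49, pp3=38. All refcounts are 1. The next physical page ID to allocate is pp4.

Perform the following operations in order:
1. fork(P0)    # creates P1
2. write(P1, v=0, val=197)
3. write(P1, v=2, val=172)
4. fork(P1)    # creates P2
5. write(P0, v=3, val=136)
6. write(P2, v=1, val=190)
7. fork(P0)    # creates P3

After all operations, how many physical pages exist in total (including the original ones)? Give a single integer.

Op 1: fork(P0) -> P1. 4 ppages; refcounts: pp0:2 pp1:2 pp2:2 pp3:2
Op 2: write(P1, v0, 197). refcount(pp0)=2>1 -> COPY to pp4. 5 ppages; refcounts: pp0:1 pp1:2 pp2:2 pp3:2 pp4:1
Op 3: write(P1, v2, 172). refcount(pp2)=2>1 -> COPY to pp5. 6 ppages; refcounts: pp0:1 pp1:2 pp2:1 pp3:2 pp4:1 pp5:1
Op 4: fork(P1) -> P2. 6 ppages; refcounts: pp0:1 pp1:3 pp2:1 pp3:3 pp4:2 pp5:2
Op 5: write(P0, v3, 136). refcount(pp3)=3>1 -> COPY to pp6. 7 ppages; refcounts: pp0:1 pp1:3 pp2:1 pp3:2 pp4:2 pp5:2 pp6:1
Op 6: write(P2, v1, 190). refcount(pp1)=3>1 -> COPY to pp7. 8 ppages; refcounts: pp0:1 pp1:2 pp2:1 pp3:2 pp4:2 pp5:2 pp6:1 pp7:1
Op 7: fork(P0) -> P3. 8 ppages; refcounts: pp0:2 pp1:3 pp2:2 pp3:2 pp4:2 pp5:2 pp6:2 pp7:1

Answer: 8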